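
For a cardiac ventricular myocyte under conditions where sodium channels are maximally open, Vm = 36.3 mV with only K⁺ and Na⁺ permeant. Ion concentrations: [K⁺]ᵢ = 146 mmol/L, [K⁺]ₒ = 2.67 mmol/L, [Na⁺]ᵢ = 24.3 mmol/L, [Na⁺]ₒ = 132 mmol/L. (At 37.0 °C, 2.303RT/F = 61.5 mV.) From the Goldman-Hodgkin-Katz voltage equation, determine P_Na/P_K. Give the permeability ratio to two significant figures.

15

Let α = P_Na/P_K. GHK: Vm = 61.5·log₁₀[(Kₒ + α·Naₒ)/(Kᵢ + α·Naᵢ)].
10^(Vm/61.5) = 10^(36.3/61.5) = 3.8926
So 3.8926·(Kᵢ + α·Naᵢ) = Kₒ + α·Naₒ → α = (3.8926·146.0 − 2.67) / (132.0 − 3.8926·24.3)
α = (568.3 − 2.67) / (132.0 − 94.59) = 565.7/37.41 = 15.12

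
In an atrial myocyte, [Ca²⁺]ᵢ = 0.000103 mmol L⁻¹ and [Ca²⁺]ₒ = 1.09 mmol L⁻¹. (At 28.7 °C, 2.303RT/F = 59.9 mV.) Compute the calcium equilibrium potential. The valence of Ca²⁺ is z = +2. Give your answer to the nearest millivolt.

121 mV

E = (59.9/z) · log₁₀([Ca²⁺]_out/[Ca²⁺]_in) with z = +2.
= (59.9/2) · log₁₀(1.09/0.000103) = 29.95 · log₁₀(1.058e+04)
= 29.95 · (4.0246) = 120.54 mV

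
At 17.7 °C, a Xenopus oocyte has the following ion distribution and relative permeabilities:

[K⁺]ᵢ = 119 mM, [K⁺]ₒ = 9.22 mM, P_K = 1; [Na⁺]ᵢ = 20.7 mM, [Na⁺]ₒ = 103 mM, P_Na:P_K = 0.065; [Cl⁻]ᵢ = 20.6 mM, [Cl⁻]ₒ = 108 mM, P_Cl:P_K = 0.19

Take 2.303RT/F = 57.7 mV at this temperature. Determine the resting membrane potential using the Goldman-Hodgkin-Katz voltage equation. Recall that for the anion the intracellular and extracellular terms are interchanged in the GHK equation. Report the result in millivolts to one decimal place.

-49.1 mV

Vm = 57.7 · log₁₀[(Σ P·[cation]ₒ + Σ P·[anion]ᵢ) / (Σ P·[cation]ᵢ + Σ P·[anion]ₒ)]
Numerator = 1×9.22 + 0.065×103 + 0.19×20.6 = 19.83
Denominator = 1×119 + 0.065×20.7 + 0.19×108 = 140.9
Vm = 57.7 · log₁₀(0.14077) = 57.7 × (-0.8515) = -49.13 mV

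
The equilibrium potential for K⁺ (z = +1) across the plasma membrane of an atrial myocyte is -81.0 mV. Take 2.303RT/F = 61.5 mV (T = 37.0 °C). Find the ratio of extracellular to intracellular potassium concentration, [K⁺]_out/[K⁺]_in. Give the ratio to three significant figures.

log₁₀([out]/[in]) = E·z/(61.5) = -81.0 × 1 / 61.5 = -1.3171
[out]/[in] = 10^(-1.3171) = 0.04819

0.0482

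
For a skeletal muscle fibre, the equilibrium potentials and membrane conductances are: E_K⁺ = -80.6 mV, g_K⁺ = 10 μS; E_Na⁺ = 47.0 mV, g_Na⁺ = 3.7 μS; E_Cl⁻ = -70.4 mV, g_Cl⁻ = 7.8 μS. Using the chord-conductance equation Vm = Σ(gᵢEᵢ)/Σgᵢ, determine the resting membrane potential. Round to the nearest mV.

-55 mV

Σ gᵢEᵢ = 10·(-80.6) + 3.7·(47.0) + 7.8·(-70.4) = -1181.22
Σ gᵢ = 10 + 3.7 + 7.8 = 21.5
Vm = -1181.22 / 21.5 = -54.94 mV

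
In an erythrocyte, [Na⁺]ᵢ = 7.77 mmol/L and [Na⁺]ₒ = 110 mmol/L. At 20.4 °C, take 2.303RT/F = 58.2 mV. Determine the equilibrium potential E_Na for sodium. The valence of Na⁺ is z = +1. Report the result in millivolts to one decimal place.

67.0 mV

E = (58.2/z) · log₁₀([Na⁺]_out/[Na⁺]_in) with z = +1.
= (58.2/1) · log₁₀(110/7.77) = 58.20 · log₁₀(14.16)
= 58.20 · (1.1510) = 66.99 mV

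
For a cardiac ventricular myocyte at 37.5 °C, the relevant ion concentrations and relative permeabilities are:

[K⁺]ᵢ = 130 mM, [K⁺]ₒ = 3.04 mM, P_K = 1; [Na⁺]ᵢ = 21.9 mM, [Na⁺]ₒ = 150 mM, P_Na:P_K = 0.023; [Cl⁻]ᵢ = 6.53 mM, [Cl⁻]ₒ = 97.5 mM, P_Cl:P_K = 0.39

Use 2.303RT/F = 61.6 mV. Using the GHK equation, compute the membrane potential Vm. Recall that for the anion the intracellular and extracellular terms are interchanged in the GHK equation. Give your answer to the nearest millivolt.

Vm = 61.6 · log₁₀[(Σ P·[cation]ₒ + Σ P·[anion]ᵢ) / (Σ P·[cation]ᵢ + Σ P·[anion]ₒ)]
Numerator = 1×3.04 + 0.023×150 + 0.39×6.53 = 9.037
Denominator = 1×130 + 0.023×21.9 + 0.39×97.5 = 168.5
Vm = 61.6 · log₁₀(0.053621) = 61.6 × (-1.2707) = -78.27 mV

-78 mV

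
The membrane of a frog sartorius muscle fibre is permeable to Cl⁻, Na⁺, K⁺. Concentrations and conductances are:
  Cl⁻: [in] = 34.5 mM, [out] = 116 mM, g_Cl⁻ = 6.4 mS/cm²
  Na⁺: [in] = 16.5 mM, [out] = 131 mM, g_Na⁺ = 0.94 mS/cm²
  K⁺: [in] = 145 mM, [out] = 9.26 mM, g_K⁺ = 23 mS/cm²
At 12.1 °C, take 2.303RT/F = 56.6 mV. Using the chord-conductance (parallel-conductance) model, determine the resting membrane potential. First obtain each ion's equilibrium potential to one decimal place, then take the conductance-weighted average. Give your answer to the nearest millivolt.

E_Cl⁻ = (56.6/-1)·log₁₀(116/34.5) = -29.8 mV
E_Na⁺ = (56.6/1)·log₁₀(131/16.5) = 50.9 mV
E_K⁺ = (56.6/1)·log₁₀(9.26/145) = -67.6 mV
Vm = (Σ gᵢEᵢ)/(Σ gᵢ) = (6.4·-29.8 + 0.94·50.9 + 23·-67.6) / (6.4 + 0.94 + 23)
= -1697.67 / 30.34 = -55.95 mV

-56 mV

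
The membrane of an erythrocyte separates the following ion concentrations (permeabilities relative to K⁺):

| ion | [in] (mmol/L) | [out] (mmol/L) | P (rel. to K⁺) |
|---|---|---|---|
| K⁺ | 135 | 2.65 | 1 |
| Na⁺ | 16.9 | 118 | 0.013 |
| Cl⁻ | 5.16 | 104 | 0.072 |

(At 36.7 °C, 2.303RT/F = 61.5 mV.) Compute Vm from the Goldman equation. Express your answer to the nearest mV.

-92 mV

Vm = 61.5 · log₁₀[(Σ P·[cation]ₒ + Σ P·[anion]ᵢ) / (Σ P·[cation]ᵢ + Σ P·[anion]ₒ)]
Numerator = 1×2.65 + 0.013×118 + 0.072×5.16 = 4.556
Denominator = 1×135 + 0.013×16.9 + 0.072×104 = 142.7
Vm = 61.5 · log₁₀(0.031922) = 61.5 × (-1.4959) = -92.00 mV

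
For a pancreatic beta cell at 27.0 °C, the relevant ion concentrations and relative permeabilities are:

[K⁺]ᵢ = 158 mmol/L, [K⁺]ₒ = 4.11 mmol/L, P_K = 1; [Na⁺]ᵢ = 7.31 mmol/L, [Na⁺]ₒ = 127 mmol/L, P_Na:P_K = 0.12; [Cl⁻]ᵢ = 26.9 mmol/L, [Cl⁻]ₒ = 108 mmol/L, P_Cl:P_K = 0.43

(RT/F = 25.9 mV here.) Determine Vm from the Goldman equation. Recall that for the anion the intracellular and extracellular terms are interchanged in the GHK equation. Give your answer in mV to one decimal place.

Vm = 25.9 · ln[(Σ P·[cation]ₒ + Σ P·[anion]ᵢ) / (Σ P·[cation]ᵢ + Σ P·[anion]ₒ)]
Numerator = 1×4.11 + 0.12×127 + 0.43×26.9 = 30.92
Denominator = 1×158 + 0.12×7.31 + 0.43×108 = 205.3
Vm = 25.9 · ln(0.15058) = 25.9 × (-1.8932) = -49.04 mV

-49.0 mV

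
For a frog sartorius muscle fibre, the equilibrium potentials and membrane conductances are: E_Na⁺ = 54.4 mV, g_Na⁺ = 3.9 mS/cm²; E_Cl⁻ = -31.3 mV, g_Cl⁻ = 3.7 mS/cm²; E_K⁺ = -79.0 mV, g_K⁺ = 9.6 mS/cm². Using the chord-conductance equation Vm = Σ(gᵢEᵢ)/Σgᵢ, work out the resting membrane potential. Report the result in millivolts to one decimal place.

-38.5 mV

Σ gᵢEᵢ = 3.9·(54.4) + 3.7·(-31.3) + 9.6·(-79.0) = -662.05
Σ gᵢ = 3.9 + 3.7 + 9.6 = 17.2
Vm = -662.05 / 17.2 = -38.49 mV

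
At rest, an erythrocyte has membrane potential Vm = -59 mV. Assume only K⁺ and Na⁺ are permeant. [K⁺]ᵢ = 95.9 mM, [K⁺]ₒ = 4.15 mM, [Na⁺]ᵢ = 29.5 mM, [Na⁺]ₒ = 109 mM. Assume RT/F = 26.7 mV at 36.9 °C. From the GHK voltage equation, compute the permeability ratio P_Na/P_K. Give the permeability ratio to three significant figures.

0.0603

Let α = P_Na/P_K. GHK: Vm = 26.7·ln[(Kₒ + α·Naₒ)/(Kᵢ + α·Naᵢ)].
e^(Vm/26.7) = e^(-59.0/26.7) = 0.10973
So 0.10973·(Kᵢ + α·Naᵢ) = Kₒ + α·Naₒ → α = (0.10973·95.9 − 4.15) / (109.0 − 0.10973·29.5)
α = (10.52 − 4.15) / (109.0 − 3.237) = 6.373/105.8 = 0.06026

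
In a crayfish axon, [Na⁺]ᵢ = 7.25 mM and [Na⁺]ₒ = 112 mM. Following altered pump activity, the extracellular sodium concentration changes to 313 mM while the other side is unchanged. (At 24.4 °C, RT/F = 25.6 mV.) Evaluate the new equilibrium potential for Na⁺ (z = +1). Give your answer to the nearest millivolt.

96 mV

After the shift: [Na⁺]_out = 313, [Na⁺]_in = 7.25 mM.
E_new = (25.6/1)·ln(313/7.25) = 25.60 · (3.7652) = 96.39 mV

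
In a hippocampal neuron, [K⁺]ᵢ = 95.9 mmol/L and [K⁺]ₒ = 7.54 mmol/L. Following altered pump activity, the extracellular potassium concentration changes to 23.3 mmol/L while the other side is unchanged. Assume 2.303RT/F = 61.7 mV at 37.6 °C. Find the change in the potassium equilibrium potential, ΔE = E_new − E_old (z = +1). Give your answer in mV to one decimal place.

30.2 mV

E_old = (61.7/1)·log₁₀(7.54/95.9) = -68.14 mV
E_new = (61.7/1)·log₁₀(23.3/95.9) = -37.91 mV
ΔE = -37.91 − (-68.14) = 30.23 mV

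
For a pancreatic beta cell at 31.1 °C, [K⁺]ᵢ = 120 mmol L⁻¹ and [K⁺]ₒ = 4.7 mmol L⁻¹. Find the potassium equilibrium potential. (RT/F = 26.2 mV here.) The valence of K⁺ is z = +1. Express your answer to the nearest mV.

E = (26.2/z) · ln([K⁺]_out/[K⁺]_in) with z = +1.
= (26.2/1) · ln(4.7/120) = 26.20 · ln(0.03917)
= 26.20 · (-3.2399) = -84.89 mV

-85 mV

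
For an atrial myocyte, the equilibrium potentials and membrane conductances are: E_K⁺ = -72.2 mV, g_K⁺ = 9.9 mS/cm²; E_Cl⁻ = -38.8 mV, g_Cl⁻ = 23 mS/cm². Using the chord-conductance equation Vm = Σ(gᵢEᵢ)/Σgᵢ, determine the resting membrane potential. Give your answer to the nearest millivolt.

Σ gᵢEᵢ = 9.9·(-72.2) + 23·(-38.8) = -1607.18
Σ gᵢ = 9.9 + 23 = 32.9
Vm = -1607.18 / 32.9 = -48.85 mV

-49 mV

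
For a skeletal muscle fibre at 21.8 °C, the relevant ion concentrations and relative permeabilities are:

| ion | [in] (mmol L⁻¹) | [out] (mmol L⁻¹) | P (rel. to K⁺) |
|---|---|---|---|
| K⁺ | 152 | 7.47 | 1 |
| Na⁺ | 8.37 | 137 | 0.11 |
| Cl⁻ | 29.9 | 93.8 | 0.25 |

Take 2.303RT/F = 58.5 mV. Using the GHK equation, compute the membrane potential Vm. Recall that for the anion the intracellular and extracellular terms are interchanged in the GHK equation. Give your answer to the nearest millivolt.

Vm = 58.5 · log₁₀[(Σ P·[cation]ₒ + Σ P·[anion]ᵢ) / (Σ P·[cation]ᵢ + Σ P·[anion]ₒ)]
Numerator = 1×7.47 + 0.11×137 + 0.25×29.9 = 30.02
Denominator = 1×152 + 0.11×8.37 + 0.25×93.8 = 176.4
Vm = 58.5 · log₁₀(0.17018) = 58.5 × (-0.7691) = -44.99 mV

-45 mV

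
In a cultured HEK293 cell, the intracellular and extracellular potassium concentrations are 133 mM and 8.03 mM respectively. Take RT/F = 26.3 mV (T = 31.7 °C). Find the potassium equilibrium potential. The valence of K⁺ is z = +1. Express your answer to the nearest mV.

E = (26.3/z) · ln([K⁺]_out/[K⁺]_in) with z = +1.
= (26.3/1) · ln(8.03/133) = 26.30 · ln(0.06038)
= 26.30 · (-2.8072) = -73.83 mV

-74 mV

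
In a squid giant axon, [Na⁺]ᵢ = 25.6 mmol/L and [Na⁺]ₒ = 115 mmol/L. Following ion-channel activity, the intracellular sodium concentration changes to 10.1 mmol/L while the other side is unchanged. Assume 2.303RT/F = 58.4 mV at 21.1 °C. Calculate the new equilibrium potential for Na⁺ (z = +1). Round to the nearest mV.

After the shift: [Na⁺]_out = 115, [Na⁺]_in = 10.1 mmol/L.
E_new = (58.4/1)·log₁₀(115/10.1) = 58.40 · (1.0564) = 61.69 mV

62 mV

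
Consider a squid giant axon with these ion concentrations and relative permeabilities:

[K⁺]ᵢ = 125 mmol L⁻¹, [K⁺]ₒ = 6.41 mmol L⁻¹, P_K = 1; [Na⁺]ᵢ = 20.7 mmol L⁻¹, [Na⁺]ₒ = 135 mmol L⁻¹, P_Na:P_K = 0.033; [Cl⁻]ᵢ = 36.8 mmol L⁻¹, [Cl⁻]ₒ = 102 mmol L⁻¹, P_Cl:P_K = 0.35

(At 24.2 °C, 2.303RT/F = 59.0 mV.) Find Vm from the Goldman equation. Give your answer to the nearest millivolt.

-49 mV

Vm = 59.0 · log₁₀[(Σ P·[cation]ₒ + Σ P·[anion]ᵢ) / (Σ P·[cation]ᵢ + Σ P·[anion]ₒ)]
Numerator = 1×6.41 + 0.033×135 + 0.35×36.8 = 23.74
Denominator = 1×125 + 0.033×20.7 + 0.35×102 = 161.4
Vm = 59.0 · log₁₀(0.14713) = 59.0 × (-0.8323) = -49.10 mV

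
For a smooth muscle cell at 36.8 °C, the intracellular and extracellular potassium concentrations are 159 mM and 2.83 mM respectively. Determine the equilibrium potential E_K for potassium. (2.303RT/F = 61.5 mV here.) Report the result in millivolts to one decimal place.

-107.6 mV

E = (61.5/z) · log₁₀([K⁺]_out/[K⁺]_in) with z = +1.
= (61.5/1) · log₁₀(2.83/159) = 61.50 · log₁₀(0.0178)
= 61.50 · (-1.7496) = -107.60 mV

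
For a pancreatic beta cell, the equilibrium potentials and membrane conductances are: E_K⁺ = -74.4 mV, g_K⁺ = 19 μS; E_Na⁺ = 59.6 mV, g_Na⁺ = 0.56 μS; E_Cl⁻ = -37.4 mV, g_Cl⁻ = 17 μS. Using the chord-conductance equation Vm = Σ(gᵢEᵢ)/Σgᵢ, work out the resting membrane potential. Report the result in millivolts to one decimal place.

-55.1 mV

Σ gᵢEᵢ = 19·(-74.4) + 0.56·(59.6) + 17·(-37.4) = -2016.02
Σ gᵢ = 19 + 0.56 + 17 = 36.56
Vm = -2016.02 / 36.56 = -55.14 mV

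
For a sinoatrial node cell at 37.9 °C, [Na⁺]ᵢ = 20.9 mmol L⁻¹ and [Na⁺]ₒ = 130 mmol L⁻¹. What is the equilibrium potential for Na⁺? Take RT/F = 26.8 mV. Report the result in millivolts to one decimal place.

E = (26.8/z) · ln([Na⁺]_out/[Na⁺]_in) with z = +1.
= (26.8/1) · ln(130/20.9) = 26.80 · ln(6.22)
= 26.80 · (1.8278) = 48.98 mV

49.0 mV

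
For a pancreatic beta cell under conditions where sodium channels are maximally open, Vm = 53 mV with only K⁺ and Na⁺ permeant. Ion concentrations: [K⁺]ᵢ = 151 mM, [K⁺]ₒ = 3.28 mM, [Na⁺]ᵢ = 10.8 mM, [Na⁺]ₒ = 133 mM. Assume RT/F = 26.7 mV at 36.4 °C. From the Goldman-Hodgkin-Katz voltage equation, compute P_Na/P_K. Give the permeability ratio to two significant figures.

Let α = P_Na/P_K. GHK: Vm = 26.7·ln[(Kₒ + α·Naₒ)/(Kᵢ + α·Naᵢ)].
e^(Vm/26.7) = e^(53.0/26.7) = 7.2792
So 7.2792·(Kᵢ + α·Naᵢ) = Kₒ + α·Naₒ → α = (7.2792·151.0 − 3.28) / (133.0 − 7.2792·10.8)
α = (1099 − 3.28) / (133.0 − 78.62) = 1096/54.38 = 20.15

20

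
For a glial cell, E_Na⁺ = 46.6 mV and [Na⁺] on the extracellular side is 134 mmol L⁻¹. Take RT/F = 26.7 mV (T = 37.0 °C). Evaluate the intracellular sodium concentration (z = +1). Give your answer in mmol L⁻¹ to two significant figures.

23 mmol L⁻¹

Nernst: E = (26.7/1) · ln([out]/[in]), so ln([out]/[in]) = 46.6 × 1 / 26.7 = 1.7453.
[out]/[in] = e^(1.7453) = 5.728.
[in] = 134 / 5.728 = 23.39 mmol L⁻¹.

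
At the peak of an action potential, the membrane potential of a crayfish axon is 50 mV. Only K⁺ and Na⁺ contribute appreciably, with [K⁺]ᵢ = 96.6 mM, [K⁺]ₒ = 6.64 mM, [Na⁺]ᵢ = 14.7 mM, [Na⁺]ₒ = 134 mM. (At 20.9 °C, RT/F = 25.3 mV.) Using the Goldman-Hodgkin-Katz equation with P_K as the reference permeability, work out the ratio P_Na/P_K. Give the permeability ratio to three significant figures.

24.7

Let α = P_Na/P_K. GHK: Vm = 25.3·ln[(Kₒ + α·Naₒ)/(Kᵢ + α·Naᵢ)].
e^(Vm/25.3) = e^(50.0/25.3) = 7.2159
So 7.2159·(Kᵢ + α·Naᵢ) = Kₒ + α·Naₒ → α = (7.2159·96.6 − 6.64) / (134.0 − 7.2159·14.7)
α = (697.1 − 6.64) / (134.0 − 106.1) = 690.4/27.93 = 24.72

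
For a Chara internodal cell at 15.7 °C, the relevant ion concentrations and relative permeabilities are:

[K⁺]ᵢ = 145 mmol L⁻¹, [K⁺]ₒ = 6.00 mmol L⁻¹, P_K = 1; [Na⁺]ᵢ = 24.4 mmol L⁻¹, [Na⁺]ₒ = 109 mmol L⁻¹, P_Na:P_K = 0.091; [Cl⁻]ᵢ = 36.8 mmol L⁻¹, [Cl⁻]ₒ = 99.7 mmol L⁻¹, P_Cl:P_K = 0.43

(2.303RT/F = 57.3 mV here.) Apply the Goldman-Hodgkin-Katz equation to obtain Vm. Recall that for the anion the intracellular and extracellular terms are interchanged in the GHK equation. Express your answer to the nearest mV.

Vm = 57.3 · log₁₀[(Σ P·[cation]ₒ + Σ P·[anion]ᵢ) / (Σ P·[cation]ᵢ + Σ P·[anion]ₒ)]
Numerator = 1×6.00 + 0.091×109 + 0.43×36.8 = 31.74
Denominator = 1×145 + 0.091×24.4 + 0.43×99.7 = 190.1
Vm = 57.3 · log₁₀(0.16699) = 57.3 × (-0.7773) = -44.54 mV

-45 mV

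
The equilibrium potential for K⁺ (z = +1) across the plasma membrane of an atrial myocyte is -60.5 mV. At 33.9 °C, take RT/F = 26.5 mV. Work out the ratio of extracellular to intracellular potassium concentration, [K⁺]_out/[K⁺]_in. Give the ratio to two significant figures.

0.10

ln([out]/[in]) = E·z/(26.5) = -60.5 × 1 / 26.5 = -2.2830
[out]/[in] = e^(-2.2830) = 0.102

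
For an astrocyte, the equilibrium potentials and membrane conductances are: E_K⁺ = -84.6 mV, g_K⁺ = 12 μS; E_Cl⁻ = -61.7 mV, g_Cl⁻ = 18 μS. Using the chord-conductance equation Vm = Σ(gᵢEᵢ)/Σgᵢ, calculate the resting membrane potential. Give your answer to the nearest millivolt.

Σ gᵢEᵢ = 12·(-84.6) + 18·(-61.7) = -2125.80
Σ gᵢ = 12 + 18 = 30
Vm = -2125.80 / 30 = -70.86 mV

-71 mV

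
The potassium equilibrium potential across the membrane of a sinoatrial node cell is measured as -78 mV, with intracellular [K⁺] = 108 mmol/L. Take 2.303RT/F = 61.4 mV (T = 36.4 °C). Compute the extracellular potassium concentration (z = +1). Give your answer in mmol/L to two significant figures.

Nernst: E = (61.4/1) · log₁₀([out]/[in]), so log₁₀([out]/[in]) = -78.0 × 1 / 61.4 = -1.2704.
[out]/[in] = 10^(-1.2704) = 0.05366.
[out] = 0.05366 × 108 = 5.795 mmol/L.

5.8 mmol/L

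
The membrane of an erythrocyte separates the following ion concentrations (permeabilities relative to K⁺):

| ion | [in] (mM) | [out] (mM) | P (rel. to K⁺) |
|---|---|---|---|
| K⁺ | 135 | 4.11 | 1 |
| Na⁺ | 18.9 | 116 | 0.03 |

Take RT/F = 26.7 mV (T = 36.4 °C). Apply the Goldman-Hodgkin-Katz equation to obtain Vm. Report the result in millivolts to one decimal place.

Vm = 26.7 · ln[(Σ P·[cation]ₒ + Σ P·[anion]ᵢ) / (Σ P·[cation]ᵢ + Σ P·[anion]ₒ)]
Numerator = 1×4.11 + 0.03×116 = 7.59
Denominator = 1×135 + 0.03×18.9 = 135.6
Vm = 26.7 · ln(0.055987) = 26.7 × (-2.8826) = -76.97 mV

-77.0 mV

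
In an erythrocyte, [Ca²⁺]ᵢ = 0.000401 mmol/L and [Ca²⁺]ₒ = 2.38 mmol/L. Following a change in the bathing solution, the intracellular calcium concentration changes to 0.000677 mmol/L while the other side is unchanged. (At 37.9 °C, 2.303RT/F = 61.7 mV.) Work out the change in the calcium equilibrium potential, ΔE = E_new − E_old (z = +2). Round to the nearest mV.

-7 mV

E_old = (61.7/2)·log₁₀(2.38/0.000401) = 116.41 mV
E_new = (61.7/2)·log₁₀(2.38/0.000677) = 109.39 mV
ΔE = 109.39 − (116.41) = -7.02 mV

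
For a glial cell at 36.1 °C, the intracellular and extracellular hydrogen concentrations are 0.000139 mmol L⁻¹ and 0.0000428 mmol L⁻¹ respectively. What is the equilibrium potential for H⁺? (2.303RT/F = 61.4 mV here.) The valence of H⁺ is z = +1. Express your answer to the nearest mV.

E = (61.4/z) · log₁₀([H⁺]_out/[H⁺]_in) with z = +1.
= (61.4/1) · log₁₀(0.0000428/0.000139) = 61.40 · log₁₀(0.3079)
= 61.40 · (-0.5116) = -31.41 mV

-31 mV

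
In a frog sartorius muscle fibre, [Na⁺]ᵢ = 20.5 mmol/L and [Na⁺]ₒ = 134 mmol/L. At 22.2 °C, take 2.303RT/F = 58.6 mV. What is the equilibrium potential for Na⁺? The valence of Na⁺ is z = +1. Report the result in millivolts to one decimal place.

47.8 mV

E = (58.6/z) · log₁₀([Na⁺]_out/[Na⁺]_in) with z = +1.
= (58.6/1) · log₁₀(134/20.5) = 58.60 · log₁₀(6.537)
= 58.60 · (0.8154) = 47.78 mV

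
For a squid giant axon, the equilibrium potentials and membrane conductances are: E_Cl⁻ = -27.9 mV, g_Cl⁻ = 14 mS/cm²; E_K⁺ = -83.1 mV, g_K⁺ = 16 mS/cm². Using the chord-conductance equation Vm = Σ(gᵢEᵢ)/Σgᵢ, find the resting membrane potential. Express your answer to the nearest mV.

Σ gᵢEᵢ = 14·(-27.9) + 16·(-83.1) = -1720.20
Σ gᵢ = 14 + 16 = 30
Vm = -1720.20 / 30 = -57.34 mV

-57 mV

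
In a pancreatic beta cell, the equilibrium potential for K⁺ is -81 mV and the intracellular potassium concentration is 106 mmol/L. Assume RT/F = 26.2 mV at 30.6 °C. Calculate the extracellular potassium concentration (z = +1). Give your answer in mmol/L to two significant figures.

4.8 mmol/L

Nernst: E = (26.2/1) · ln([out]/[in]), so ln([out]/[in]) = -81.0 × 1 / 26.2 = -3.0916.
[out]/[in] = e^(-3.0916) = 0.04543.
[out] = 0.04543 × 106 = 4.815 mmol/L.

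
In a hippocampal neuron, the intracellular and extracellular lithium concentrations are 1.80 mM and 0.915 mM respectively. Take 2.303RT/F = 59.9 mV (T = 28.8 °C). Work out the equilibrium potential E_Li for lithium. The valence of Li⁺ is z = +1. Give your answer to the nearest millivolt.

E = (59.9/z) · log₁₀([Li⁺]_out/[Li⁺]_in) with z = +1.
= (59.9/1) · log₁₀(0.915/1.80) = 59.90 · log₁₀(0.5083)
= 59.90 · (-0.2939) = -17.60 mV

-18 mV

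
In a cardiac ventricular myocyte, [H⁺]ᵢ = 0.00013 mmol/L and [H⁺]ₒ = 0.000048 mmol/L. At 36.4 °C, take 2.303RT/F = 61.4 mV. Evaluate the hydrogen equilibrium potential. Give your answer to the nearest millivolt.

E = (61.4/z) · log₁₀([H⁺]_out/[H⁺]_in) with z = +1.
= (61.4/1) · log₁₀(0.000048/0.00013) = 61.40 · log₁₀(0.3692)
= 61.40 · (-0.4327) = -26.57 mV

-27 mV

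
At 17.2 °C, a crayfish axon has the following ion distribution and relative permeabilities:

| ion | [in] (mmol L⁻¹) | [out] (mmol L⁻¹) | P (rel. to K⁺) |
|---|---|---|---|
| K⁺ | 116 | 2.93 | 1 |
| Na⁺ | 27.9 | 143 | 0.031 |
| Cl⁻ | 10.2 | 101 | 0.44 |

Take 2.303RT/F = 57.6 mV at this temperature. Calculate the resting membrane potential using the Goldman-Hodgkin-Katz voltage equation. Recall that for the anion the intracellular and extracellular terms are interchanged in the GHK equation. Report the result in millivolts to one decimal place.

Vm = 57.6 · log₁₀[(Σ P·[cation]ₒ + Σ P·[anion]ᵢ) / (Σ P·[cation]ᵢ + Σ P·[anion]ₒ)]
Numerator = 1×2.93 + 0.031×143 + 0.44×10.2 = 11.85
Denominator = 1×116 + 0.031×27.9 + 0.44×101 = 161.3
Vm = 57.6 · log₁₀(0.07347) = 57.6 × (-1.1339) = -65.31 mV

-65.3 mV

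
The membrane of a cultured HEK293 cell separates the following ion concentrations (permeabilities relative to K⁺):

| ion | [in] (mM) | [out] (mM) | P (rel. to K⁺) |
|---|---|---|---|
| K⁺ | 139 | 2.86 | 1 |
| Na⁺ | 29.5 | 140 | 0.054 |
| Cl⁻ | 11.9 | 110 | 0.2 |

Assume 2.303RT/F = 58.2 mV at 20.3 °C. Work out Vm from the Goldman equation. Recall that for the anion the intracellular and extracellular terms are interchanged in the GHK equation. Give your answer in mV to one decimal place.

-64.2 mV

Vm = 58.2 · log₁₀[(Σ P·[cation]ₒ + Σ P·[anion]ᵢ) / (Σ P·[cation]ᵢ + Σ P·[anion]ₒ)]
Numerator = 1×2.86 + 0.054×140 + 0.2×11.9 = 12.8
Denominator = 1×139 + 0.054×29.5 + 0.2×110 = 162.6
Vm = 58.2 · log₁₀(0.078724) = 58.2 × (-1.1039) = -64.25 mV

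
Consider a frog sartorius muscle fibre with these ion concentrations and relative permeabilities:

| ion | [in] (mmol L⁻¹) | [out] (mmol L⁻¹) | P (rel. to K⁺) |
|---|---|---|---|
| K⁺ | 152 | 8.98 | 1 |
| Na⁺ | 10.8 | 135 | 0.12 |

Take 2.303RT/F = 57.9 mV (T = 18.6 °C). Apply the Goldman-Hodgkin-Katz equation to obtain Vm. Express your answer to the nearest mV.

-45 mV

Vm = 57.9 · log₁₀[(Σ P·[cation]ₒ + Σ P·[anion]ᵢ) / (Σ P·[cation]ᵢ + Σ P·[anion]ₒ)]
Numerator = 1×8.98 + 0.12×135 = 25.18
Denominator = 1×152 + 0.12×10.8 = 153.3
Vm = 57.9 · log₁₀(0.16426) = 57.9 × (-0.7845) = -45.42 mV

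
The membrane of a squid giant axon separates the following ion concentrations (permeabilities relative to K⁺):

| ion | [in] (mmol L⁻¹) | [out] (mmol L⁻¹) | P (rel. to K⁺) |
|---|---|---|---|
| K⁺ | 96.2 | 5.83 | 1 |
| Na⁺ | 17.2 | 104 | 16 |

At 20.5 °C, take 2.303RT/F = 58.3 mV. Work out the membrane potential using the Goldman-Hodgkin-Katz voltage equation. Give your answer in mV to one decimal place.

38.1 mV

Vm = 58.3 · log₁₀[(Σ P·[cation]ₒ + Σ P·[anion]ᵢ) / (Σ P·[cation]ᵢ + Σ P·[anion]ₒ)]
Numerator = 1×5.83 + 16×104 = 1670
Denominator = 1×96.2 + 16×17.2 = 371.4
Vm = 58.3 · log₁₀(4.496) = 58.3 × (0.6528) = 38.06 mV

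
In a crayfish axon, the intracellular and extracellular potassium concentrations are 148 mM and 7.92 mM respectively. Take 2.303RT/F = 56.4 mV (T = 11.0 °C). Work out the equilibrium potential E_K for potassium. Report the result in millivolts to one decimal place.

-71.7 mV

E = (56.4/z) · log₁₀([K⁺]_out/[K⁺]_in) with z = +1.
= (56.4/1) · log₁₀(7.92/148) = 56.40 · log₁₀(0.05351)
= 56.40 · (-1.2715) = -71.71 mV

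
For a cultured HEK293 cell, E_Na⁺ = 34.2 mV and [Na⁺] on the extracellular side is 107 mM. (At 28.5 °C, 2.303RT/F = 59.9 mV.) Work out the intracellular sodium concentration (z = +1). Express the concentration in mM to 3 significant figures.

Nernst: E = (59.9/1) · log₁₀([out]/[in]), so log₁₀([out]/[in]) = 34.2 × 1 / 59.9 = 0.5710.
[out]/[in] = 10^(0.5710) = 3.724.
[in] = 107 / 3.724 = 28.74 mM.

28.7 mM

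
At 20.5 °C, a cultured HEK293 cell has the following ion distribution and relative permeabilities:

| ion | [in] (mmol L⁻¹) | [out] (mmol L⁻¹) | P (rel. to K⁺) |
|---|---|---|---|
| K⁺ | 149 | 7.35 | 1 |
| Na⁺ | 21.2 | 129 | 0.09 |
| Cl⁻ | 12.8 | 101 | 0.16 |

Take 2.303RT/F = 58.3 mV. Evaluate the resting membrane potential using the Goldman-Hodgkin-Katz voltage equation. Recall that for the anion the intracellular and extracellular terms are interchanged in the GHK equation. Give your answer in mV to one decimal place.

-52.5 mV

Vm = 58.3 · log₁₀[(Σ P·[cation]ₒ + Σ P·[anion]ᵢ) / (Σ P·[cation]ᵢ + Σ P·[anion]ₒ)]
Numerator = 1×7.35 + 0.09×129 + 0.16×12.8 = 21.01
Denominator = 1×149 + 0.09×21.2 + 0.16×101 = 167.1
Vm = 58.3 · log₁₀(0.12575) = 58.3 × (-0.9005) = -52.50 mV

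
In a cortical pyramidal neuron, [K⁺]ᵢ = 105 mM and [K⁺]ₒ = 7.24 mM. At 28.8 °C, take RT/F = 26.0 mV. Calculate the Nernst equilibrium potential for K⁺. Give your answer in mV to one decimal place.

-69.5 mV

E = (26.0/z) · ln([K⁺]_out/[K⁺]_in) with z = +1.
= (26.0/1) · ln(7.24/105) = 26.00 · ln(0.06895)
= 26.00 · (-2.6743) = -69.53 mV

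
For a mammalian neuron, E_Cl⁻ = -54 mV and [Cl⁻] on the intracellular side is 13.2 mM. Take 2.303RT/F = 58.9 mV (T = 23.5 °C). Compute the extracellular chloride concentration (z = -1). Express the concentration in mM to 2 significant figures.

110 mM

Nernst: E = (58.9/-1) · log₁₀([out]/[in]), so log₁₀([out]/[in]) = -54.0 × -1 / 58.9 = 0.9168.
[out]/[in] = 10^(0.9168) = 8.257.
[out] = 8.257 × 13.2 = 109 mM.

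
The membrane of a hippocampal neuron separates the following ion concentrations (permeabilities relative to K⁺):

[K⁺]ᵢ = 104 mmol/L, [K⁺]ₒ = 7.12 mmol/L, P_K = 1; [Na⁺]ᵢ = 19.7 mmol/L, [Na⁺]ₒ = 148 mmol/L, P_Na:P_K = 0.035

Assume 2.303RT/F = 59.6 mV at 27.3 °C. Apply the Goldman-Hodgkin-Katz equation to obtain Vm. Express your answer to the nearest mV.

Vm = 59.6 · log₁₀[(Σ P·[cation]ₒ + Σ P·[anion]ᵢ) / (Σ P·[cation]ᵢ + Σ P·[anion]ₒ)]
Numerator = 1×7.12 + 0.035×148 = 12.3
Denominator = 1×104 + 0.035×19.7 = 104.7
Vm = 59.6 · log₁₀(0.11749) = 59.6 × (-0.9300) = -55.43 mV

-55 mV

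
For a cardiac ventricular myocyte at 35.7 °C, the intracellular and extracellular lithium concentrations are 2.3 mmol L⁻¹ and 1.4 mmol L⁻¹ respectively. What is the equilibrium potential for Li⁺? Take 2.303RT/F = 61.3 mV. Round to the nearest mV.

-13 mV

E = (61.3/z) · log₁₀([Li⁺]_out/[Li⁺]_in) with z = +1.
= (61.3/1) · log₁₀(1.4/2.3) = 61.30 · log₁₀(0.6087)
= 61.30 · (-0.2156) = -13.22 mV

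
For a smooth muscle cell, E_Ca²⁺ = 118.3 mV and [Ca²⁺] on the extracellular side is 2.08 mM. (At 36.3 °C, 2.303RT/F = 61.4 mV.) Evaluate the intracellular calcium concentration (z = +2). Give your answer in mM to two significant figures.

0.00029 mM

Nernst: E = (61.4/2) · log₁₀([out]/[in]), so log₁₀([out]/[in]) = 118.3 × 2 / 61.4 = 3.8534.
[out]/[in] = 10^(3.8534) = 7135.
[in] = 2.08 / 7135 = 0.0002915 mM.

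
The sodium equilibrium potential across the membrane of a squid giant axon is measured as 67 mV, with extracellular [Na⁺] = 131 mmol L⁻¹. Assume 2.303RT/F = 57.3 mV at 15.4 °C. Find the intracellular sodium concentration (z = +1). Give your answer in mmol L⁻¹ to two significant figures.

8.9 mmol L⁻¹

Nernst: E = (57.3/1) · log₁₀([out]/[in]), so log₁₀([out]/[in]) = 67.0 × 1 / 57.3 = 1.1693.
[out]/[in] = 10^(1.1693) = 14.77.
[in] = 131 / 14.77 = 8.871 mmol L⁻¹.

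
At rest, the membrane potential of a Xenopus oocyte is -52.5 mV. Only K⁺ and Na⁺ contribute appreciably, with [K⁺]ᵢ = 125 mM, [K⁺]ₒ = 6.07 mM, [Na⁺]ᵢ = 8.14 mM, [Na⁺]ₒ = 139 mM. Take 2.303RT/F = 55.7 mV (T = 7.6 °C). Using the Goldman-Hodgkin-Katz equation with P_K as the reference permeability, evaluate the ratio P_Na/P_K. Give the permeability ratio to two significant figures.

Let α = P_Na/P_K. GHK: Vm = 55.7·log₁₀[(Kₒ + α·Naₒ)/(Kᵢ + α·Naᵢ)].
10^(Vm/55.7) = 10^(-52.5/55.7) = 0.11414
So 0.11414·(Kᵢ + α·Naᵢ) = Kₒ + α·Naₒ → α = (0.11414·125.0 − 6.07) / (139.0 − 0.11414·8.14)
α = (14.27 − 6.07) / (139.0 − 0.9291) = 8.198/138.1 = 0.05937

0.059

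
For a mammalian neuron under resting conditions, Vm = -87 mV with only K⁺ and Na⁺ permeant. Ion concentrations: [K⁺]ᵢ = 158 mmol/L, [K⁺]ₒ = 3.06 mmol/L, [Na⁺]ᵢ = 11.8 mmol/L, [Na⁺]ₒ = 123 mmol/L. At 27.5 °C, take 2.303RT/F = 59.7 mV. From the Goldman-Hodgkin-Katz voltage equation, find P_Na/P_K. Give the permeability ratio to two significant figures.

Let α = P_Na/P_K. GHK: Vm = 59.7·log₁₀[(Kₒ + α·Naₒ)/(Kᵢ + α·Naᵢ)].
10^(Vm/59.7) = 10^(-87.0/59.7) = 0.034891
So 0.034891·(Kᵢ + α·Naᵢ) = Kₒ + α·Naₒ → α = (0.034891·158.0 − 3.06) / (123.0 − 0.034891·11.8)
α = (5.513 − 3.06) / (123.0 − 0.4117) = 2.453/122.6 = 0.02001

0.020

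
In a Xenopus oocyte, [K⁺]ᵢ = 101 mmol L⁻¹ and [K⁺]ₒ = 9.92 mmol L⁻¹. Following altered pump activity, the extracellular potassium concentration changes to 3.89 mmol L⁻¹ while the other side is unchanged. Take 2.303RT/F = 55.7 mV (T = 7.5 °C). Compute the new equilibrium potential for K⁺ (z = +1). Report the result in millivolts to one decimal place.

After the shift: [K⁺]_out = 3.89, [K⁺]_in = 101 mmol L⁻¹.
E_new = (55.7/1)·log₁₀(3.89/101) = 55.70 · (-1.4144) = -78.78 mV

-78.8 mV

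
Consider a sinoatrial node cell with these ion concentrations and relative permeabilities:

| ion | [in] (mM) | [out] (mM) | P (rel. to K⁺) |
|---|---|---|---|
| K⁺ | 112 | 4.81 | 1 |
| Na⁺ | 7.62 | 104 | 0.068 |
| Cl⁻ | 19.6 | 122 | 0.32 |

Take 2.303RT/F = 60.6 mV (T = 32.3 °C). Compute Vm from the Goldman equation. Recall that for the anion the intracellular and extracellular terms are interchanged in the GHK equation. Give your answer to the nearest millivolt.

-56 mV

Vm = 60.6 · log₁₀[(Σ P·[cation]ₒ + Σ P·[anion]ᵢ) / (Σ P·[cation]ᵢ + Σ P·[anion]ₒ)]
Numerator = 1×4.81 + 0.068×104 + 0.32×19.6 = 18.15
Denominator = 1×112 + 0.068×7.62 + 0.32×122 = 151.6
Vm = 60.6 · log₁₀(0.11978) = 60.6 × (-0.9216) = -55.85 mV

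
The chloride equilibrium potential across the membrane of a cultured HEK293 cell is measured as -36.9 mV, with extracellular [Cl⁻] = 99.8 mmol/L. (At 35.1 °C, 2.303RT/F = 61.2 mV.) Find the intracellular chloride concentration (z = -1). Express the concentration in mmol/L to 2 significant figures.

Nernst: E = (61.2/-1) · log₁₀([out]/[in]), so log₁₀([out]/[in]) = -36.9 × -1 / 61.2 = 0.6029.
[out]/[in] = 10^(0.6029) = 4.008.
[in] = 99.8 / 4.008 = 24.9 mmol/L.

25 mmol/L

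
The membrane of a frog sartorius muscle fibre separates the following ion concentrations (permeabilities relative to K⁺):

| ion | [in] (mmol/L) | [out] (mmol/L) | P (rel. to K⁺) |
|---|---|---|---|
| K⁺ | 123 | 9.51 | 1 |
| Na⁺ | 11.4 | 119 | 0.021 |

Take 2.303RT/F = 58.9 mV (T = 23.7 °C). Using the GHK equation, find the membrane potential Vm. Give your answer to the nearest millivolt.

Vm = 58.9 · log₁₀[(Σ P·[cation]ₒ + Σ P·[anion]ᵢ) / (Σ P·[cation]ᵢ + Σ P·[anion]ₒ)]
Numerator = 1×9.51 + 0.021×119 = 12.01
Denominator = 1×123 + 0.021×11.4 = 123.2
Vm = 58.9 · log₁₀(0.097444) = 58.9 × (-1.0112) = -59.56 mV

-60 mV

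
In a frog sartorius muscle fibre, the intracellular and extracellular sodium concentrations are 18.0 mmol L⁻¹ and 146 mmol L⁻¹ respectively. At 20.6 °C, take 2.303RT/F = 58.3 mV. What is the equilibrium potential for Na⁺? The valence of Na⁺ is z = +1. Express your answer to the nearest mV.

53 mV

E = (58.3/z) · log₁₀([Na⁺]_out/[Na⁺]_in) with z = +1.
= (58.3/1) · log₁₀(146/18.0) = 58.30 · log₁₀(8.111)
= 58.30 · (0.9091) = 53.00 mV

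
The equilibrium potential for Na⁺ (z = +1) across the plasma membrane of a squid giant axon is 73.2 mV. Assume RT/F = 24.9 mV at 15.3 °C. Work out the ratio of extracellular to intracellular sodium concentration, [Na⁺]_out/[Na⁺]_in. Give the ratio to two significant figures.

19

ln([out]/[in]) = E·z/(24.9) = 73.2 × 1 / 24.9 = 2.9398
[out]/[in] = e^(2.9398) = 18.91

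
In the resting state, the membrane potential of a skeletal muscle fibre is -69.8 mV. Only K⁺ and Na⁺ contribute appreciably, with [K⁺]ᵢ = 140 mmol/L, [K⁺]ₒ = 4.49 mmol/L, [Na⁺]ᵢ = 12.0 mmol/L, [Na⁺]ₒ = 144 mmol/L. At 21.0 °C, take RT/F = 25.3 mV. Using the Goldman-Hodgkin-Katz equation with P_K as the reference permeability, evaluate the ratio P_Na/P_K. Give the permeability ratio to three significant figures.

0.0306

Let α = P_Na/P_K. GHK: Vm = 25.3·ln[(Kₒ + α·Naₒ)/(Kᵢ + α·Naᵢ)].
e^(Vm/25.3) = e^(-69.8/25.3) = 0.063362
So 0.063362·(Kᵢ + α·Naᵢ) = Kₒ + α·Naₒ → α = (0.063362·140.0 − 4.49) / (144.0 − 0.063362·12.0)
α = (8.871 − 4.49) / (144.0 − 0.7603) = 4.381/143.2 = 0.03058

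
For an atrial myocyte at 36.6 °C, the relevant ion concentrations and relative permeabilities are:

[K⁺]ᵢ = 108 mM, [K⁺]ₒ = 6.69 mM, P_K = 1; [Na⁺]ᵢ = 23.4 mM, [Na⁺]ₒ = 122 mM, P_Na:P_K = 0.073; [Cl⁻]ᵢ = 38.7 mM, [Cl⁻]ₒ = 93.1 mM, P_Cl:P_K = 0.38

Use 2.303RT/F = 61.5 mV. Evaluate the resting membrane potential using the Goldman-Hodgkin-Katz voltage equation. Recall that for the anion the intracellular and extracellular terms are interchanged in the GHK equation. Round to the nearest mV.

Vm = 61.5 · log₁₀[(Σ P·[cation]ₒ + Σ P·[anion]ᵢ) / (Σ P·[cation]ᵢ + Σ P·[anion]ₒ)]
Numerator = 1×6.69 + 0.073×122 + 0.38×38.7 = 30.3
Denominator = 1×108 + 0.073×23.4 + 0.38×93.1 = 145.1
Vm = 61.5 · log₁₀(0.20886) = 61.5 × (-0.6802) = -41.83 mV

-42 mV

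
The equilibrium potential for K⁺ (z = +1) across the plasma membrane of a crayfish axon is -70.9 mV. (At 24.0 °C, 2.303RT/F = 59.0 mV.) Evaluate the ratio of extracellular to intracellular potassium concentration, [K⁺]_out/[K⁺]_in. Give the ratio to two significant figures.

0.063

log₁₀([out]/[in]) = E·z/(59.0) = -70.9 × 1 / 59.0 = -1.2017
[out]/[in] = 10^(-1.2017) = 0.06285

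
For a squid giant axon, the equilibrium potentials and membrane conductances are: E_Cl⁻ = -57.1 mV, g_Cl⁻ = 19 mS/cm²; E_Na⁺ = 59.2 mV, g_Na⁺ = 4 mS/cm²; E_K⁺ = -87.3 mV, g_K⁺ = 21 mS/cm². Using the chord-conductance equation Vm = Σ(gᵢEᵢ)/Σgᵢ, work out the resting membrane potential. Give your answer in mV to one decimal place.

Σ gᵢEᵢ = 19·(-57.1) + 4·(59.2) + 21·(-87.3) = -2681.40
Σ gᵢ = 19 + 4 + 21 = 44
Vm = -2681.40 / 44 = -60.94 mV

-60.9 mV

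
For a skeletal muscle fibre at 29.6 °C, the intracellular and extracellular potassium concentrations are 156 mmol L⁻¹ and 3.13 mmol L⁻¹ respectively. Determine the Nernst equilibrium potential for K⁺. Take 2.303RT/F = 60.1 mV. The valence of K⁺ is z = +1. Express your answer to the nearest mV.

E = (60.1/z) · log₁₀([K⁺]_out/[K⁺]_in) with z = +1.
= (60.1/1) · log₁₀(3.13/156) = 60.10 · log₁₀(0.02006)
= 60.10 · (-1.6976) = -102.02 mV

-102 mV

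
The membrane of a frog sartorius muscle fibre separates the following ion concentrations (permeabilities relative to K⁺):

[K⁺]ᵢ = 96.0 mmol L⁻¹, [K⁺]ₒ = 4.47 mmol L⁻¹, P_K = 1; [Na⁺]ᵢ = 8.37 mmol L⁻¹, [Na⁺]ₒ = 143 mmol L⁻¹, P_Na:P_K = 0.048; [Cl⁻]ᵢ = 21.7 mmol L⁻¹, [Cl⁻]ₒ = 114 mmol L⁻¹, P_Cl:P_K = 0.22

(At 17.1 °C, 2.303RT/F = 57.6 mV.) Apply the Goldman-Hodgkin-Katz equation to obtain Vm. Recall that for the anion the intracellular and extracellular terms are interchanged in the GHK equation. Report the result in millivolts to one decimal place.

-50.5 mV

Vm = 57.6 · log₁₀[(Σ P·[cation]ₒ + Σ P·[anion]ᵢ) / (Σ P·[cation]ᵢ + Σ P·[anion]ₒ)]
Numerator = 1×4.47 + 0.048×143 + 0.22×21.7 = 16.11
Denominator = 1×96.0 + 0.048×8.37 + 0.22×114 = 121.5
Vm = 57.6 · log₁₀(0.1326) = 57.6 × (-0.8775) = -50.54 mV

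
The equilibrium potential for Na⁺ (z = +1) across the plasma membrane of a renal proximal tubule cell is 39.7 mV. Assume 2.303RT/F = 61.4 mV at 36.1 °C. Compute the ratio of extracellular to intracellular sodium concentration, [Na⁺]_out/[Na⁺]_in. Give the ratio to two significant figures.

log₁₀([out]/[in]) = E·z/(61.4) = 39.7 × 1 / 61.4 = 0.6466
[out]/[in] = 10^(0.6466) = 4.432

4.4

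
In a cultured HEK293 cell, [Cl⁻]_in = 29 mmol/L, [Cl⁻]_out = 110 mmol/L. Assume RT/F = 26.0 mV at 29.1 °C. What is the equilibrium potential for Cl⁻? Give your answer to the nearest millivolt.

-35 mV

E = (26.0/z) · ln([Cl⁻]_out/[Cl⁻]_in) with z = -1.
For an anion, dividing by z = -1 reverses the sign.
= (26.0/-1) · ln(110/29) = -26.00 · ln(3.793)
= -26.00 · (1.3332) = -34.66 mV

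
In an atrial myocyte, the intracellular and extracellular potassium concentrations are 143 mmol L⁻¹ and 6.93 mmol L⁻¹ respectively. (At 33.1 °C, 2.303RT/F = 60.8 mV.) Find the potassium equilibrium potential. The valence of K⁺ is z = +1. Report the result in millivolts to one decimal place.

E = (60.8/z) · log₁₀([K⁺]_out/[K⁺]_in) with z = +1.
= (60.8/1) · log₁₀(6.93/143) = 60.80 · log₁₀(0.04846)
= 60.80 · (-1.3146) = -79.93 mV

-79.9 mV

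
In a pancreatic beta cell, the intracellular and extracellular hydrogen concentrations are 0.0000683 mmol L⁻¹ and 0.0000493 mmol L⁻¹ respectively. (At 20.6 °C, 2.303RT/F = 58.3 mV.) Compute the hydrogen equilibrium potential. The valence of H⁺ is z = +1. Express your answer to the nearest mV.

E = (58.3/z) · log₁₀([H⁺]_out/[H⁺]_in) with z = +1.
= (58.3/1) · log₁₀(0.0000493/0.0000683) = 58.30 · log₁₀(0.7218)
= 58.30 · (-0.1416) = -8.25 mV

-8 mV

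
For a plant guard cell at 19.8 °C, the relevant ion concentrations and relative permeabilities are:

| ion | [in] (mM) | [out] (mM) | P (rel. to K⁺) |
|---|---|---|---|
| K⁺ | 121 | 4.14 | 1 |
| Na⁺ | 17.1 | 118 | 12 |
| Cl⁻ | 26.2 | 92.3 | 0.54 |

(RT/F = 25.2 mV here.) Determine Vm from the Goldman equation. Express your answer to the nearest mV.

34 mV

Vm = 25.2 · ln[(Σ P·[cation]ₒ + Σ P·[anion]ᵢ) / (Σ P·[cation]ᵢ + Σ P·[anion]ₒ)]
Numerator = 1×4.14 + 12×118 + 0.54×26.2 = 1434
Denominator = 1×121 + 12×17.1 + 0.54×92.3 = 376
Vm = 25.2 · ln(3.8142) = 25.2 × (1.3387) = 33.74 mV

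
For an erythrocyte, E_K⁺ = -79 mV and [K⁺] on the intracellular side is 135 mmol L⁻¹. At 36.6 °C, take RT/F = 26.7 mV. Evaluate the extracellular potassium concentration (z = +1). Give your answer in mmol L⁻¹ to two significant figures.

Nernst: E = (26.7/1) · ln([out]/[in]), so ln([out]/[in]) = -79.0 × 1 / 26.7 = -2.9588.
[out]/[in] = e^(-2.9588) = 0.05188.
[out] = 0.05188 × 135 = 7.004 mmol L⁻¹.

7.0 mmol L⁻¹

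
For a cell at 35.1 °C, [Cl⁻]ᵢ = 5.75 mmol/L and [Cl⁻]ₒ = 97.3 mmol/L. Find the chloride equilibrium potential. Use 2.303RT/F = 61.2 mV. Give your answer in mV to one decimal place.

E = (61.2/z) · log₁₀([Cl⁻]_out/[Cl⁻]_in) with z = -1.
For an anion, dividing by z = -1 reverses the sign.
= (61.2/-1) · log₁₀(97.3/5.75) = -61.20 · log₁₀(16.92)
= -61.20 · (1.2284) = -75.18 mV

-75.2 mV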